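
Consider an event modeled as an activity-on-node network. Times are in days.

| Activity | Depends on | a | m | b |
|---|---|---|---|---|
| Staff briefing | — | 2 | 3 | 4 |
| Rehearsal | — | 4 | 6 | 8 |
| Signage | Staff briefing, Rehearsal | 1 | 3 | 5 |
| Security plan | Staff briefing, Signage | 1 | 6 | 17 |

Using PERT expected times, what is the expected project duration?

te_Staff briefing = (2 + 4·3 + 4)/6 = 18/6 = 3
te_Rehearsal = (4 + 4·6 + 8)/6 = 36/6 = 6
te_Signage = (1 + 4·3 + 5)/6 = 18/6 = 3
te_Security plan = (1 + 4·6 + 17)/6 = 42/6 = 7

Forward pass:
ES_Staff briefing = 0; EF_Staff briefing = 3
ES_Rehearsal = 0; EF_Rehearsal = 6
ES_Signage = max(EF_Staff briefing=3, EF_Rehearsal=6) = 6; EF_Signage = 6+3 = 9
ES_Security plan = max(EF_Staff briefing=3, EF_Signage=9) = 9; EF_Security plan = 9+7 = 16
Expected project duration μ = 16 days. Critical path: Rehearsal → Signage → Security plan.

16 days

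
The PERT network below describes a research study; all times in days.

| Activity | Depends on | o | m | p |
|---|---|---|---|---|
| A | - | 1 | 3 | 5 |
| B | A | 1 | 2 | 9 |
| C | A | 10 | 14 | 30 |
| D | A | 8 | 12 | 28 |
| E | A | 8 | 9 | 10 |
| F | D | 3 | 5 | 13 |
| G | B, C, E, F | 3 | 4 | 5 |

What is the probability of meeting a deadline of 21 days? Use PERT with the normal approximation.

0.057

te_A = (1 + 4·3 + 5)/6 = 18/6 = 3; σ²_A = ((5−1)/6)² = 0.444
te_B = (1 + 4·2 + 9)/6 = 18/6 = 3; σ²_B = ((9−1)/6)² = 1.778
te_C = (10 + 4·14 + 30)/6 = 96/6 = 16; σ²_C = ((30−10)/6)² = 11.111
te_D = (8 + 4·12 + 28)/6 = 84/6 = 14; σ²_D = ((28−8)/6)² = 11.111
te_E = (8 + 4·9 + 10)/6 = 54/6 = 9; σ²_E = ((10−8)/6)² = 0.111
te_F = (3 + 4·5 + 13)/6 = 36/6 = 6; σ²_F = ((13−3)/6)² = 2.778
te_G = (3 + 4·4 + 5)/6 = 24/6 = 4; σ²_G = ((5−3)/6)² = 0.111

Forward pass:
ES_A = 0; EF_A = 3
ES_B = 3; EF_B = 3+3 = 6
ES_C = 3; EF_C = 3+16 = 19
ES_D = 3; EF_D = 3+14 = 17
ES_E = 3; EF_E = 3+9 = 12
ES_F = 17; EF_F = 17+6 = 23
ES_G = max(EF_B=6, EF_C=19, EF_E=12, EF_F=23) = 23; EF_G = 23+4 = 27
Expected project duration μ = 27 days. Critical path: A → D → F → G.

Variance along critical path = 0.444 + 11.111 + 2.778 + 0.111 = 14.444; σ = √14.444 = 3.801 days.
Z = (21 − 27) / 3.801 = -1.579
P(T ≤ 21) = Φ(-1.579) ≈ 0.057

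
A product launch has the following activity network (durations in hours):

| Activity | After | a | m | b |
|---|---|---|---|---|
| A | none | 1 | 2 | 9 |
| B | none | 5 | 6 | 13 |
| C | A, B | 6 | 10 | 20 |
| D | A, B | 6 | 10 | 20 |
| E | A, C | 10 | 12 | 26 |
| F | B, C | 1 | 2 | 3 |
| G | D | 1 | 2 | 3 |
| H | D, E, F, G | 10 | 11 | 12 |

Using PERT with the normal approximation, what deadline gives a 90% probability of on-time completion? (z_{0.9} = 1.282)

47.9 hours

te_A = (1 + 4·2 + 9)/6 = 18/6 = 3; σ²_A = ((9−1)/6)² = 1.778
te_B = (5 + 4·6 + 13)/6 = 42/6 = 7; σ²_B = ((13−5)/6)² = 1.778
te_C = (6 + 4·10 + 20)/6 = 66/6 = 11; σ²_C = ((20−6)/6)² = 5.444
te_D = (6 + 4·10 + 20)/6 = 66/6 = 11; σ²_D = ((20−6)/6)² = 5.444
te_E = (10 + 4·12 + 26)/6 = 84/6 = 14; σ²_E = ((26−10)/6)² = 7.111
te_F = (1 + 4·2 + 3)/6 = 12/6 = 2; σ²_F = ((3−1)/6)² = 0.111
te_G = (1 + 4·2 + 3)/6 = 12/6 = 2; σ²_G = ((3−1)/6)² = 0.111
te_H = (10 + 4·11 + 12)/6 = 66/6 = 11; σ²_H = ((12−10)/6)² = 0.111

Forward pass:
ES_A = 0; EF_A = 3
ES_B = 0; EF_B = 7
ES_C = max(EF_A=3, EF_B=7) = 7; EF_C = 7+11 = 18
ES_D = max(EF_A=3, EF_B=7) = 7; EF_D = 7+11 = 18
ES_E = max(EF_A=3, EF_C=18) = 18; EF_E = 18+14 = 32
ES_F = max(EF_B=7, EF_C=18) = 18; EF_F = 18+2 = 20
ES_G = 18; EF_G = 18+2 = 20
ES_H = max(EF_D=18, EF_E=32, EF_F=20, EF_G=20) = 32; EF_H = 32+11 = 43
Expected project duration μ = 43 hours. Critical path: B → C → E → H.

Variance along critical path = 1.778 + 5.444 + 7.111 + 0.111 = 14.444; σ = 3.801 hours.
D = μ + z·σ = 43 + 1.282·3.801 = 47.9 hours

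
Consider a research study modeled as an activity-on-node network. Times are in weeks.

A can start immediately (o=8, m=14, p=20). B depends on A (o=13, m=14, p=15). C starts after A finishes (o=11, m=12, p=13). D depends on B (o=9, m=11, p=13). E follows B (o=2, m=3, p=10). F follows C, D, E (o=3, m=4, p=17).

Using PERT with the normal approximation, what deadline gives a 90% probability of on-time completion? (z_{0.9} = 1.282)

49.1 weeks

te_A = (8 + 4·14 + 20)/6 = 84/6 = 14; σ²_A = ((20−8)/6)² = 4.000
te_B = (13 + 4·14 + 15)/6 = 84/6 = 14; σ²_B = ((15−13)/6)² = 0.111
te_C = (11 + 4·12 + 13)/6 = 72/6 = 12; σ²_C = ((13−11)/6)² = 0.111
te_D = (9 + 4·11 + 13)/6 = 66/6 = 11; σ²_D = ((13−9)/6)² = 0.444
te_E = (2 + 4·3 + 10)/6 = 24/6 = 4; σ²_E = ((10−2)/6)² = 1.778
te_F = (3 + 4·4 + 17)/6 = 36/6 = 6; σ²_F = ((17−3)/6)² = 5.444

Forward pass:
ES_A = 0; EF_A = 14
ES_B = 14; EF_B = 14+14 = 28
ES_C = 14; EF_C = 14+12 = 26
ES_D = 28; EF_D = 28+11 = 39
ES_E = 28; EF_E = 28+4 = 32
ES_F = max(EF_C=26, EF_D=39, EF_E=32) = 39; EF_F = 39+6 = 45
Expected project duration μ = 45 weeks. Critical path: A → B → D → F.

Variance along critical path = 4.000 + 0.111 + 0.444 + 5.444 = 10.000; σ = 3.162 weeks.
D = μ + z·σ = 45 + 1.282·3.162 = 49.1 weeks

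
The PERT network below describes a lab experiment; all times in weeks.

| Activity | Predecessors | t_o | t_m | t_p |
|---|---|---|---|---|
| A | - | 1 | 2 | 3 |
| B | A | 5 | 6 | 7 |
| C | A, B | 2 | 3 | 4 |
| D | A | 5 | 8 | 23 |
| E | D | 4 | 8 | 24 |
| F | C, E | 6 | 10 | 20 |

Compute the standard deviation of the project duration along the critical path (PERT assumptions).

5.07 weeks

te_A = (1 + 4·2 + 3)/6 = 12/6 = 2; σ²_A = ((3−1)/6)² = 0.111
te_B = (5 + 4·6 + 7)/6 = 36/6 = 6; σ²_B = ((7−5)/6)² = 0.111
te_C = (2 + 4·3 + 4)/6 = 18/6 = 3; σ²_C = ((4−2)/6)² = 0.111
te_D = (5 + 4·8 + 23)/6 = 60/6 = 10; σ²_D = ((23−5)/6)² = 9.000
te_E = (4 + 4·8 + 24)/6 = 60/6 = 10; σ²_E = ((24−4)/6)² = 11.111
te_F = (6 + 4·10 + 20)/6 = 66/6 = 11; σ²_F = ((20−6)/6)² = 5.444

Forward pass:
ES_A = 0; EF_A = 2
ES_B = 2; EF_B = 2+6 = 8
ES_C = max(EF_A=2, EF_B=8) = 8; EF_C = 8+3 = 11
ES_D = 2; EF_D = 2+10 = 12
ES_E = 12; EF_E = 12+10 = 22
ES_F = max(EF_C=11, EF_E=22) = 22; EF_F = 22+11 = 33
Expected project duration μ = 33 weeks. Critical path: A → D → E → F.

Variance along critical path = 0.111 + 9.000 + 11.111 + 5.444 = 25.667
σ = √25.667 = 5.066 weeks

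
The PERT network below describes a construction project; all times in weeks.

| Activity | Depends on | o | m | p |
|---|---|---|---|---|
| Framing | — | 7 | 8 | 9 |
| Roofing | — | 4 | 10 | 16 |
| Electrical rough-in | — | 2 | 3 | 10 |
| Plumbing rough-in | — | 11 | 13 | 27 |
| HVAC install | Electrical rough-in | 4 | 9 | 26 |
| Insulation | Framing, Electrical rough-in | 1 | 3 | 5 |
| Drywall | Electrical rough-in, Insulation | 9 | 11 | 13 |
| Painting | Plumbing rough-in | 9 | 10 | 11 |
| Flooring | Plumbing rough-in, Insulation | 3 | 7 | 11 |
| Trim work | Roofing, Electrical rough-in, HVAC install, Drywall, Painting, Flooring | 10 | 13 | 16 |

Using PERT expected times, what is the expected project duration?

38 weeks

te_Framing = (7 + 4·8 + 9)/6 = 48/6 = 8
te_Roofing = (4 + 4·10 + 16)/6 = 60/6 = 10
te_Electrical rough-in = (2 + 4·3 + 10)/6 = 24/6 = 4
te_Plumbing rough-in = (11 + 4·13 + 27)/6 = 90/6 = 15
te_HVAC install = (4 + 4·9 + 26)/6 = 66/6 = 11
te_Insulation = (1 + 4·3 + 5)/6 = 18/6 = 3
te_Drywall = (9 + 4·11 + 13)/6 = 66/6 = 11
te_Painting = (9 + 4·10 + 11)/6 = 60/6 = 10
te_Flooring = (3 + 4·7 + 11)/6 = 42/6 = 7
te_Trim work = (10 + 4·13 + 16)/6 = 78/6 = 13

Forward pass:
ES_Framing = 0; EF_Framing = 8
ES_Roofing = 0; EF_Roofing = 10
ES_Electrical rough-in = 0; EF_Electrical rough-in = 4
ES_Plumbing rough-in = 0; EF_Plumbing rough-in = 15
ES_HVAC install = 4; EF_HVAC install = 4+11 = 15
ES_Insulation = max(EF_Framing=8, EF_Electrical rough-in=4) = 8; EF_Insulation = 8+3 = 11
ES_Drywall = max(EF_Electrical rough-in=4, EF_Insulation=11) = 11; EF_Drywall = 11+11 = 22
ES_Painting = 15; EF_Painting = 15+10 = 25
ES_Flooring = max(EF_Plumbing rough-in=15, EF_Insulation=11) = 15; EF_Flooring = 15+7 = 22
ES_Trim work = max(EF_Roofing=10, EF_Electrical rough-in=4, EF_HVAC install=15, EF_Drywall=22, EF_Painting=25, EF_Flooring=22) = 25; EF_Trim work = 25+13 = 38
Expected project duration μ = 38 weeks. Critical path: Plumbing rough-in → Painting → Trim work.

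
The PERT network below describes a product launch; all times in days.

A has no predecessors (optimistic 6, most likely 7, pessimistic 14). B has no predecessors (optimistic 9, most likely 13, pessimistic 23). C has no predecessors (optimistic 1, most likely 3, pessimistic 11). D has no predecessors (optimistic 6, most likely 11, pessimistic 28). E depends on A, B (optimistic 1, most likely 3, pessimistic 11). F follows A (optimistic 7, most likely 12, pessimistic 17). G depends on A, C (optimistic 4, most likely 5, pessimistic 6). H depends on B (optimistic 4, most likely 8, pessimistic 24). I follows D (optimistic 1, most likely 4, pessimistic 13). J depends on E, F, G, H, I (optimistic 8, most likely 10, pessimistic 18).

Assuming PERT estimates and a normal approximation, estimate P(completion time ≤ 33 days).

te_A = (6 + 4·7 + 14)/6 = 48/6 = 8; σ²_A = ((14−6)/6)² = 1.778
te_B = (9 + 4·13 + 23)/6 = 84/6 = 14; σ²_B = ((23−9)/6)² = 5.444
te_C = (1 + 4·3 + 11)/6 = 24/6 = 4; σ²_C = ((11−1)/6)² = 2.778
te_D = (6 + 4·11 + 28)/6 = 78/6 = 13; σ²_D = ((28−6)/6)² = 13.444
te_E = (1 + 4·3 + 11)/6 = 24/6 = 4; σ²_E = ((11−1)/6)² = 2.778
te_F = (7 + 4·12 + 17)/6 = 72/6 = 12; σ²_F = ((17−7)/6)² = 2.778
te_G = (4 + 4·5 + 6)/6 = 30/6 = 5; σ²_G = ((6−4)/6)² = 0.111
te_H = (4 + 4·8 + 24)/6 = 60/6 = 10; σ²_H = ((24−4)/6)² = 11.111
te_I = (1 + 4·4 + 13)/6 = 30/6 = 5; σ²_I = ((13−1)/6)² = 4.000
te_J = (8 + 4·10 + 18)/6 = 66/6 = 11; σ²_J = ((18−8)/6)² = 2.778

Forward pass:
ES_A = 0; EF_A = 8
ES_B = 0; EF_B = 14
ES_C = 0; EF_C = 4
ES_D = 0; EF_D = 13
ES_E = max(EF_A=8, EF_B=14) = 14; EF_E = 14+4 = 18
ES_F = 8; EF_F = 8+12 = 20
ES_G = max(EF_A=8, EF_C=4) = 8; EF_G = 8+5 = 13
ES_H = 14; EF_H = 14+10 = 24
ES_I = 13; EF_I = 13+5 = 18
ES_J = max(EF_E=18, EF_F=20, EF_G=13, EF_H=24, EF_I=18) = 24; EF_J = 24+11 = 35
Expected project duration μ = 35 days. Critical path: B → H → J.

Variance along critical path = 5.444 + 11.111 + 2.778 = 19.333; σ = √19.333 = 4.397 days.
Z = (33 − 35) / 4.397 = -0.455
P(T ≤ 33) = Φ(-0.455) ≈ 0.325

0.325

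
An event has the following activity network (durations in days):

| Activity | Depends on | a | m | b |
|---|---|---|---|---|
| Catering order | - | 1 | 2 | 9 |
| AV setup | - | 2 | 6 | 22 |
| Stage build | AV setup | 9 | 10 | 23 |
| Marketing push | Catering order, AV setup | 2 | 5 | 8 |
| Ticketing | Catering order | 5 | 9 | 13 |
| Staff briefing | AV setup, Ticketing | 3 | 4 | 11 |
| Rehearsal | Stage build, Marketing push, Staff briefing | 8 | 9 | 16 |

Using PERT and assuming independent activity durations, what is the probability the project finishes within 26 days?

0.175

te_Catering order = (1 + 4·2 + 9)/6 = 18/6 = 3; σ²_Catering order = ((9−1)/6)² = 1.778
te_AV setup = (2 + 4·6 + 22)/6 = 48/6 = 8; σ²_AV setup = ((22−2)/6)² = 11.111
te_Stage build = (9 + 4·10 + 23)/6 = 72/6 = 12; σ²_Stage build = ((23−9)/6)² = 5.444
te_Marketing push = (2 + 4·5 + 8)/6 = 30/6 = 5; σ²_Marketing push = ((8−2)/6)² = 1.000
te_Ticketing = (5 + 4·9 + 13)/6 = 54/6 = 9; σ²_Ticketing = ((13−5)/6)² = 1.778
te_Staff briefing = (3 + 4·4 + 11)/6 = 30/6 = 5; σ²_Staff briefing = ((11−3)/6)² = 1.778
te_Rehearsal = (8 + 4·9 + 16)/6 = 60/6 = 10; σ²_Rehearsal = ((16−8)/6)² = 1.778

Forward pass:
ES_Catering order = 0; EF_Catering order = 3
ES_AV setup = 0; EF_AV setup = 8
ES_Stage build = 8; EF_Stage build = 8+12 = 20
ES_Marketing push = max(EF_Catering order=3, EF_AV setup=8) = 8; EF_Marketing push = 8+5 = 13
ES_Ticketing = 3; EF_Ticketing = 3+9 = 12
ES_Staff briefing = max(EF_AV setup=8, EF_Ticketing=12) = 12; EF_Staff briefing = 12+5 = 17
ES_Rehearsal = max(EF_Stage build=20, EF_Marketing push=13, EF_Staff briefing=17) = 20; EF_Rehearsal = 20+10 = 30
Expected project duration μ = 30 days. Critical path: AV setup → Stage build → Rehearsal.

Variance along critical path = 11.111 + 5.444 + 1.778 = 18.333; σ = √18.333 = 4.282 days.
Z = (26 − 30) / 4.282 = -0.934
P(T ≤ 26) = Φ(-0.934) ≈ 0.175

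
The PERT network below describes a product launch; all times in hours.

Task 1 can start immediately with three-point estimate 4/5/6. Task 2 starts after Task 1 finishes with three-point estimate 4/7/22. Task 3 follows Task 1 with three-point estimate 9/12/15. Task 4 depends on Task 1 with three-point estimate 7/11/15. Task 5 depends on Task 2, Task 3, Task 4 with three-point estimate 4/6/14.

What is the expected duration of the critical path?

24 hours

te_Task 1 = (4 + 4·5 + 6)/6 = 30/6 = 5
te_Task 2 = (4 + 4·7 + 22)/6 = 54/6 = 9
te_Task 3 = (9 + 4·12 + 15)/6 = 72/6 = 12
te_Task 4 = (7 + 4·11 + 15)/6 = 66/6 = 11
te_Task 5 = (4 + 4·6 + 14)/6 = 42/6 = 7

Forward pass:
ES_Task 1 = 0; EF_Task 1 = 5
ES_Task 2 = 5; EF_Task 2 = 5+9 = 14
ES_Task 3 = 5; EF_Task 3 = 5+12 = 17
ES_Task 4 = 5; EF_Task 4 = 5+11 = 16
ES_Task 5 = max(EF_Task 2=14, EF_Task 3=17, EF_Task 4=16) = 17; EF_Task 5 = 17+7 = 24
Expected project duration μ = 24 hours. Critical path: Task 1 → Task 3 → Task 5.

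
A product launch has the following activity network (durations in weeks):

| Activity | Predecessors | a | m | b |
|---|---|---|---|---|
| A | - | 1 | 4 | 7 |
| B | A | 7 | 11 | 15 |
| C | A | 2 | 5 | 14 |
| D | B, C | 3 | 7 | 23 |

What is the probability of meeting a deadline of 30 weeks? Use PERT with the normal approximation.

te_A = (1 + 4·4 + 7)/6 = 24/6 = 4; σ²_A = ((7−1)/6)² = 1.000
te_B = (7 + 4·11 + 15)/6 = 66/6 = 11; σ²_B = ((15−7)/6)² = 1.778
te_C = (2 + 4·5 + 14)/6 = 36/6 = 6; σ²_C = ((14−2)/6)² = 4.000
te_D = (3 + 4·7 + 23)/6 = 54/6 = 9; σ²_D = ((23−3)/6)² = 11.111

Forward pass:
ES_A = 0; EF_A = 4
ES_B = 4; EF_B = 4+11 = 15
ES_C = 4; EF_C = 4+6 = 10
ES_D = max(EF_B=15, EF_C=10) = 15; EF_D = 15+9 = 24
Expected project duration μ = 24 weeks. Critical path: A → B → D.

Variance along critical path = 1.000 + 1.778 + 11.111 = 13.889; σ = √13.889 = 3.727 weeks.
Z = (30 − 24) / 3.727 = 1.610
P(T ≤ 30) = Φ(1.610) ≈ 0.946

0.946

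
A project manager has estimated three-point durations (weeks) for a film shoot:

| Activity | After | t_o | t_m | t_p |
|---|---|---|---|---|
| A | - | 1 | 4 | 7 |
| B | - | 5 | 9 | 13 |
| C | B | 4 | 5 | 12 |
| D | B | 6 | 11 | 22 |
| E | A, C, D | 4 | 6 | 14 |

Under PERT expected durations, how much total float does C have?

te_A = (1 + 4·4 + 7)/6 = 24/6 = 4
te_B = (5 + 4·9 + 13)/6 = 54/6 = 9
te_C = (4 + 4·5 + 12)/6 = 36/6 = 6
te_D = (6 + 4·11 + 22)/6 = 72/6 = 12
te_E = (4 + 4·6 + 14)/6 = 42/6 = 7

Forward pass:
ES_A = 0; EF_A = 4
ES_B = 0; EF_B = 9
ES_C = 9; EF_C = 9+6 = 15
ES_D = 9; EF_D = 9+12 = 21
ES_E = max(EF_A=4, EF_C=15, EF_D=21) = 21; EF_E = 21+7 = 28
Expected project duration μ = 28 weeks. Critical path: B → D → E.

Backward pass:
LF_E = 28; LS_E = 28−7 = 21
LF_D = LS_E = 21; LS_D = 21−12 = 9
LF_C = LS_E = 21; LS_C = 21−6 = 15
LF_B = min(LS_C=15, LS_D=9) = 9; LS_B = 9−9 = 0
LF_A = LS_E = 21; LS_A = 21−4 = 17
Slack_C = LS_C − ES_C = 15 − 9 = 6

6 weeks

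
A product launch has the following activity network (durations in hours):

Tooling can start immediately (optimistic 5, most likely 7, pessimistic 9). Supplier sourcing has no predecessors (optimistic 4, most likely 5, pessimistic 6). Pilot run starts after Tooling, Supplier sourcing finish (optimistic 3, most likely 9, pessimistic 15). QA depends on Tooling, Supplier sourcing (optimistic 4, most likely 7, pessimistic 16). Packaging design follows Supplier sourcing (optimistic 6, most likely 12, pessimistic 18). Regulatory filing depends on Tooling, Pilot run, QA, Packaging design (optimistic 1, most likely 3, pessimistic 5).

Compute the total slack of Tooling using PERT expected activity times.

1 hours

te_Tooling = (5 + 4·7 + 9)/6 = 42/6 = 7
te_Supplier sourcing = (4 + 4·5 + 6)/6 = 30/6 = 5
te_Pilot run = (3 + 4·9 + 15)/6 = 54/6 = 9
te_QA = (4 + 4·7 + 16)/6 = 48/6 = 8
te_Packaging design = (6 + 4·12 + 18)/6 = 72/6 = 12
te_Regulatory filing = (1 + 4·3 + 5)/6 = 18/6 = 3

Forward pass:
ES_Tooling = 0; EF_Tooling = 7
ES_Supplier sourcing = 0; EF_Supplier sourcing = 5
ES_Pilot run = max(EF_Tooling=7, EF_Supplier sourcing=5) = 7; EF_Pilot run = 7+9 = 16
ES_QA = max(EF_Tooling=7, EF_Supplier sourcing=5) = 7; EF_QA = 7+8 = 15
ES_Packaging design = 5; EF_Packaging design = 5+12 = 17
ES_Regulatory filing = max(EF_Tooling=7, EF_Pilot run=16, EF_QA=15, EF_Packaging design=17) = 17; EF_Regulatory filing = 17+3 = 20
Expected project duration μ = 20 hours. Critical path: Supplier sourcing → Packaging design → Regulatory filing.

Backward pass:
LF_Regulatory filing = 20; LS_Regulatory filing = 20−3 = 17
LF_Packaging design = LS_Regulatory filing = 17; LS_Packaging design = 17−12 = 5
LF_QA = LS_Regulatory filing = 17; LS_QA = 17−8 = 9
LF_Pilot run = LS_Regulatory filing = 17; LS_Pilot run = 17−9 = 8
LF_Supplier sourcing = min(LS_Pilot run=8, LS_QA=9, LS_Packaging design=5) = 5; LS_Supplier sourcing = 5−5 = 0
LF_Tooling = min(LS_Pilot run=8, LS_QA=9, LS_Regulatory filing=17) = 8; LS_Tooling = 8−7 = 1
Slack_Tooling = LS_Tooling − ES_Tooling = 1 − 0 = 1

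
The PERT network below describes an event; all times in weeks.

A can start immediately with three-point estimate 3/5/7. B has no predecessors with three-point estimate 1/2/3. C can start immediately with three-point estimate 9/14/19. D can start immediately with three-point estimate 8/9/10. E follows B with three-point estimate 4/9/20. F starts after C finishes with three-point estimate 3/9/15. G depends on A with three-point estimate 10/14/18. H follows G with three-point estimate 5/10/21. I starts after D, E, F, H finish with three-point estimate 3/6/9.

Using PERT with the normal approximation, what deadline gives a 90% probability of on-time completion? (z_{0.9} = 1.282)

40.1 weeks

te_A = (3 + 4·5 + 7)/6 = 30/6 = 5; σ²_A = ((7−3)/6)² = 0.444
te_B = (1 + 4·2 + 3)/6 = 12/6 = 2; σ²_B = ((3−1)/6)² = 0.111
te_C = (9 + 4·14 + 19)/6 = 84/6 = 14; σ²_C = ((19−9)/6)² = 2.778
te_D = (8 + 4·9 + 10)/6 = 54/6 = 9; σ²_D = ((10−8)/6)² = 0.111
te_E = (4 + 4·9 + 20)/6 = 60/6 = 10; σ²_E = ((20−4)/6)² = 7.111
te_F = (3 + 4·9 + 15)/6 = 54/6 = 9; σ²_F = ((15−3)/6)² = 4.000
te_G = (10 + 4·14 + 18)/6 = 84/6 = 14; σ²_G = ((18−10)/6)² = 1.778
te_H = (5 + 4·10 + 21)/6 = 66/6 = 11; σ²_H = ((21−5)/6)² = 7.111
te_I = (3 + 4·6 + 9)/6 = 36/6 = 6; σ²_I = ((9−3)/6)² = 1.000

Forward pass:
ES_A = 0; EF_A = 5
ES_B = 0; EF_B = 2
ES_C = 0; EF_C = 14
ES_D = 0; EF_D = 9
ES_E = 2; EF_E = 2+10 = 12
ES_F = 14; EF_F = 14+9 = 23
ES_G = 5; EF_G = 5+14 = 19
ES_H = 19; EF_H = 19+11 = 30
ES_I = max(EF_D=9, EF_E=12, EF_F=23, EF_H=30) = 30; EF_I = 30+6 = 36
Expected project duration μ = 36 weeks. Critical path: A → G → H → I.

Variance along critical path = 0.444 + 1.778 + 7.111 + 1.000 = 10.333; σ = 3.215 weeks.
D = μ + z·σ = 36 + 1.282·3.215 = 40.1 weeks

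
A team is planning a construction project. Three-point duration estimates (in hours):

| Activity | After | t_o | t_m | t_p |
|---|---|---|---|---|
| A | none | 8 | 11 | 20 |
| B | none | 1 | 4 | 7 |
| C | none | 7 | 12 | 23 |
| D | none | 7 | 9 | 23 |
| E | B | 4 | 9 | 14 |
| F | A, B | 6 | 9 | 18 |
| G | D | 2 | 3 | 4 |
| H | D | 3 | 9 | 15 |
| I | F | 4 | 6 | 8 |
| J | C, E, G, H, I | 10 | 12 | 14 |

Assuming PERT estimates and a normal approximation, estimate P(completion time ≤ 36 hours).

te_A = (8 + 4·11 + 20)/6 = 72/6 = 12; σ²_A = ((20−8)/6)² = 4.000
te_B = (1 + 4·4 + 7)/6 = 24/6 = 4; σ²_B = ((7−1)/6)² = 1.000
te_C = (7 + 4·12 + 23)/6 = 78/6 = 13; σ²_C = ((23−7)/6)² = 7.111
te_D = (7 + 4·9 + 23)/6 = 66/6 = 11; σ²_D = ((23−7)/6)² = 7.111
te_E = (4 + 4·9 + 14)/6 = 54/6 = 9; σ²_E = ((14−4)/6)² = 2.778
te_F = (6 + 4·9 + 18)/6 = 60/6 = 10; σ²_F = ((18−6)/6)² = 4.000
te_G = (2 + 4·3 + 4)/6 = 18/6 = 3; σ²_G = ((4−2)/6)² = 0.111
te_H = (3 + 4·9 + 15)/6 = 54/6 = 9; σ²_H = ((15−3)/6)² = 4.000
te_I = (4 + 4·6 + 8)/6 = 36/6 = 6; σ²_I = ((8−4)/6)² = 0.444
te_J = (10 + 4·12 + 14)/6 = 72/6 = 12; σ²_J = ((14−10)/6)² = 0.444

Forward pass:
ES_A = 0; EF_A = 12
ES_B = 0; EF_B = 4
ES_C = 0; EF_C = 13
ES_D = 0; EF_D = 11
ES_E = 4; EF_E = 4+9 = 13
ES_F = max(EF_A=12, EF_B=4) = 12; EF_F = 12+10 = 22
ES_G = 11; EF_G = 11+3 = 14
ES_H = 11; EF_H = 11+9 = 20
ES_I = 22; EF_I = 22+6 = 28
ES_J = max(EF_C=13, EF_E=13, EF_G=14, EF_H=20, EF_I=28) = 28; EF_J = 28+12 = 40
Expected project duration μ = 40 hours. Critical path: A → F → I → J.

Variance along critical path = 4.000 + 4.000 + 0.444 + 0.444 = 8.889; σ = √8.889 = 2.981 hours.
Z = (36 − 40) / 2.981 = -1.342
P(T ≤ 36) = Φ(-1.342) ≈ 0.090

0.090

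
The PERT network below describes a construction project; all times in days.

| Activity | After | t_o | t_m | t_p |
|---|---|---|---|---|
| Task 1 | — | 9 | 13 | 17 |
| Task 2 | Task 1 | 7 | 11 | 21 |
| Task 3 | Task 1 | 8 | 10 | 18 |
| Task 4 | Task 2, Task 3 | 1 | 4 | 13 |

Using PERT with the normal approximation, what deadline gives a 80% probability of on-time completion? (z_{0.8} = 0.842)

32.8 days

te_Task 1 = (9 + 4·13 + 17)/6 = 78/6 = 13; σ²_Task 1 = ((17−9)/6)² = 1.778
te_Task 2 = (7 + 4·11 + 21)/6 = 72/6 = 12; σ²_Task 2 = ((21−7)/6)² = 5.444
te_Task 3 = (8 + 4·10 + 18)/6 = 66/6 = 11; σ²_Task 3 = ((18−8)/6)² = 2.778
te_Task 4 = (1 + 4·4 + 13)/6 = 30/6 = 5; σ²_Task 4 = ((13−1)/6)² = 4.000

Forward pass:
ES_Task 1 = 0; EF_Task 1 = 13
ES_Task 2 = 13; EF_Task 2 = 13+12 = 25
ES_Task 3 = 13; EF_Task 3 = 13+11 = 24
ES_Task 4 = max(EF_Task 2=25, EF_Task 3=24) = 25; EF_Task 4 = 25+5 = 30
Expected project duration μ = 30 days. Critical path: Task 1 → Task 2 → Task 4.

Variance along critical path = 1.778 + 5.444 + 4.000 = 11.222; σ = 3.350 days.
D = μ + z·σ = 30 + 0.842·3.350 = 32.8 days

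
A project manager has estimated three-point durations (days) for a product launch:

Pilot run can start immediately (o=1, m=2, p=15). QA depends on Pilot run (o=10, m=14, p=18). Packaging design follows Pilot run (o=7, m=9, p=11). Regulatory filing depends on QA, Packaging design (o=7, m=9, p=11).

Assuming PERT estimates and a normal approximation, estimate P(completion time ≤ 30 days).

te_Pilot run = (1 + 4·2 + 15)/6 = 24/6 = 4; σ²_Pilot run = ((15−1)/6)² = 5.444
te_QA = (10 + 4·14 + 18)/6 = 84/6 = 14; σ²_QA = ((18−10)/6)² = 1.778
te_Packaging design = (7 + 4·9 + 11)/6 = 54/6 = 9; σ²_Packaging design = ((11−7)/6)² = 0.444
te_Regulatory filing = (7 + 4·9 + 11)/6 = 54/6 = 9; σ²_Regulatory filing = ((11−7)/6)² = 0.444

Forward pass:
ES_Pilot run = 0; EF_Pilot run = 4
ES_QA = 4; EF_QA = 4+14 = 18
ES_Packaging design = 4; EF_Packaging design = 4+9 = 13
ES_Regulatory filing = max(EF_QA=18, EF_Packaging design=13) = 18; EF_Regulatory filing = 18+9 = 27
Expected project duration μ = 27 days. Critical path: Pilot run → QA → Regulatory filing.

Variance along critical path = 5.444 + 1.778 + 0.444 = 7.667; σ = √7.667 = 2.769 days.
Z = (30 − 27) / 2.769 = 1.083
P(T ≤ 30) = Φ(1.083) ≈ 0.861

0.861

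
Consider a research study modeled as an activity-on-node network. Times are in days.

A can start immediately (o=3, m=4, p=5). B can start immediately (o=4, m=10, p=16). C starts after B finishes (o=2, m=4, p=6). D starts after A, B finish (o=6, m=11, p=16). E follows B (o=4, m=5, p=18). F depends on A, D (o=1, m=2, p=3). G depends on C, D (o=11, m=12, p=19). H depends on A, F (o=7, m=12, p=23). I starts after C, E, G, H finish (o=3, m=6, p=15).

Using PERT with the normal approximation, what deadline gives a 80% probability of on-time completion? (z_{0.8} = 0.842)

46.6 days

te_A = (3 + 4·4 + 5)/6 = 24/6 = 4; σ²_A = ((5−3)/6)² = 0.111
te_B = (4 + 4·10 + 16)/6 = 60/6 = 10; σ²_B = ((16−4)/6)² = 4.000
te_C = (2 + 4·4 + 6)/6 = 24/6 = 4; σ²_C = ((6−2)/6)² = 0.444
te_D = (6 + 4·11 + 16)/6 = 66/6 = 11; σ²_D = ((16−6)/6)² = 2.778
te_E = (4 + 4·5 + 18)/6 = 42/6 = 7; σ²_E = ((18−4)/6)² = 5.444
te_F = (1 + 4·2 + 3)/6 = 12/6 = 2; σ²_F = ((3−1)/6)² = 0.111
te_G = (11 + 4·12 + 19)/6 = 78/6 = 13; σ²_G = ((19−11)/6)² = 1.778
te_H = (7 + 4·12 + 23)/6 = 78/6 = 13; σ²_H = ((23−7)/6)² = 7.111
te_I = (3 + 4·6 + 15)/6 = 42/6 = 7; σ²_I = ((15−3)/6)² = 4.000

Forward pass:
ES_A = 0; EF_A = 4
ES_B = 0; EF_B = 10
ES_C = 10; EF_C = 10+4 = 14
ES_D = max(EF_A=4, EF_B=10) = 10; EF_D = 10+11 = 21
ES_E = 10; EF_E = 10+7 = 17
ES_F = max(EF_A=4, EF_D=21) = 21; EF_F = 21+2 = 23
ES_G = max(EF_C=14, EF_D=21) = 21; EF_G = 21+13 = 34
ES_H = max(EF_A=4, EF_F=23) = 23; EF_H = 23+13 = 36
ES_I = max(EF_C=14, EF_E=17, EF_G=34, EF_H=36) = 36; EF_I = 36+7 = 43
Expected project duration μ = 43 days. Critical path: B → D → F → H → I.

Variance along critical path = 4.000 + 2.778 + 0.111 + 7.111 + 4.000 = 18.000; σ = 4.243 days.
D = μ + z·σ = 43 + 0.842·4.243 = 46.6 days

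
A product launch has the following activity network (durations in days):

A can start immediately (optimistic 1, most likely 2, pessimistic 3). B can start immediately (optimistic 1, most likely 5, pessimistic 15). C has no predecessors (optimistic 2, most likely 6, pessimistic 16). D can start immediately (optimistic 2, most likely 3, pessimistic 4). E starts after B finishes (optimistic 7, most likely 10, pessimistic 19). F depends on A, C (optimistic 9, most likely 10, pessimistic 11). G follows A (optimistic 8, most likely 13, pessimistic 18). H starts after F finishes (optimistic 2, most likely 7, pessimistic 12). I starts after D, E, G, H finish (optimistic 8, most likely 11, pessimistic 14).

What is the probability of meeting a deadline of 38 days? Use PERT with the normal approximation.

te_A = (1 + 4·2 + 3)/6 = 12/6 = 2; σ²_A = ((3−1)/6)² = 0.111
te_B = (1 + 4·5 + 15)/6 = 36/6 = 6; σ²_B = ((15−1)/6)² = 5.444
te_C = (2 + 4·6 + 16)/6 = 42/6 = 7; σ²_C = ((16−2)/6)² = 5.444
te_D = (2 + 4·3 + 4)/6 = 18/6 = 3; σ²_D = ((4−2)/6)² = 0.111
te_E = (7 + 4·10 + 19)/6 = 66/6 = 11; σ²_E = ((19−7)/6)² = 4.000
te_F = (9 + 4·10 + 11)/6 = 60/6 = 10; σ²_F = ((11−9)/6)² = 0.111
te_G = (8 + 4·13 + 18)/6 = 78/6 = 13; σ²_G = ((18−8)/6)² = 2.778
te_H = (2 + 4·7 + 12)/6 = 42/6 = 7; σ²_H = ((12−2)/6)² = 2.778
te_I = (8 + 4·11 + 14)/6 = 66/6 = 11; σ²_I = ((14−8)/6)² = 1.000

Forward pass:
ES_A = 0; EF_A = 2
ES_B = 0; EF_B = 6
ES_C = 0; EF_C = 7
ES_D = 0; EF_D = 3
ES_E = 6; EF_E = 6+11 = 17
ES_F = max(EF_A=2, EF_C=7) = 7; EF_F = 7+10 = 17
ES_G = 2; EF_G = 2+13 = 15
ES_H = 17; EF_H = 17+7 = 24
ES_I = max(EF_D=3, EF_E=17, EF_G=15, EF_H=24) = 24; EF_I = 24+11 = 35
Expected project duration μ = 35 days. Critical path: C → F → H → I.

Variance along critical path = 5.444 + 0.111 + 2.778 + 1.000 = 9.333; σ = √9.333 = 3.055 days.
Z = (38 − 35) / 3.055 = 0.982
P(T ≤ 38) = Φ(0.982) ≈ 0.837

0.837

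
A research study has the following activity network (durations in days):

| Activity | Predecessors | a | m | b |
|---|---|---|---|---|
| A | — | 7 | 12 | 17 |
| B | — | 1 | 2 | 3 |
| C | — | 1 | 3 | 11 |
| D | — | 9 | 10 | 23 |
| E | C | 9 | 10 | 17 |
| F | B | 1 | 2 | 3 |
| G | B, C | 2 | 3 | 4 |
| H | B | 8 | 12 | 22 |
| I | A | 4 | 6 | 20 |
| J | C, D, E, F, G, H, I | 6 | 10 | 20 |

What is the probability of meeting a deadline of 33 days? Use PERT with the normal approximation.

0.695

te_A = (7 + 4·12 + 17)/6 = 72/6 = 12; σ²_A = ((17−7)/6)² = 2.778
te_B = (1 + 4·2 + 3)/6 = 12/6 = 2; σ²_B = ((3−1)/6)² = 0.111
te_C = (1 + 4·3 + 11)/6 = 24/6 = 4; σ²_C = ((11−1)/6)² = 2.778
te_D = (9 + 4·10 + 23)/6 = 72/6 = 12; σ²_D = ((23−9)/6)² = 5.444
te_E = (9 + 4·10 + 17)/6 = 66/6 = 11; σ²_E = ((17−9)/6)² = 1.778
te_F = (1 + 4·2 + 3)/6 = 12/6 = 2; σ²_F = ((3−1)/6)² = 0.111
te_G = (2 + 4·3 + 4)/6 = 18/6 = 3; σ²_G = ((4−2)/6)² = 0.111
te_H = (8 + 4·12 + 22)/6 = 78/6 = 13; σ²_H = ((22−8)/6)² = 5.444
te_I = (4 + 4·6 + 20)/6 = 48/6 = 8; σ²_I = ((20−4)/6)² = 7.111
te_J = (6 + 4·10 + 20)/6 = 66/6 = 11; σ²_J = ((20−6)/6)² = 5.444

Forward pass:
ES_A = 0; EF_A = 12
ES_B = 0; EF_B = 2
ES_C = 0; EF_C = 4
ES_D = 0; EF_D = 12
ES_E = 4; EF_E = 4+11 = 15
ES_F = 2; EF_F = 2+2 = 4
ES_G = max(EF_B=2, EF_C=4) = 4; EF_G = 4+3 = 7
ES_H = 2; EF_H = 2+13 = 15
ES_I = 12; EF_I = 12+8 = 20
ES_J = max(EF_C=4, EF_D=12, EF_E=15, EF_F=4, EF_G=7, EF_H=15, EF_I=20) = 20; EF_J = 20+11 = 31
Expected project duration μ = 31 days. Critical path: A → I → J.

Variance along critical path = 2.778 + 7.111 + 5.444 = 15.333; σ = √15.333 = 3.916 days.
Z = (33 − 31) / 3.916 = 0.511
P(T ≤ 33) = Φ(0.511) ≈ 0.695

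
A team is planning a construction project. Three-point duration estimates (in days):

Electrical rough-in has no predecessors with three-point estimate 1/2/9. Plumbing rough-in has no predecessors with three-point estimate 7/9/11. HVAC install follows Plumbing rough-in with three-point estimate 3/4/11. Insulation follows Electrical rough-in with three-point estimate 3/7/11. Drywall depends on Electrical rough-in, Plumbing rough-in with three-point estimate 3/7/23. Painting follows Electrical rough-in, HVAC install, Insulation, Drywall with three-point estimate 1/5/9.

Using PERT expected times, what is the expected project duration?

te_Electrical rough-in = (1 + 4·2 + 9)/6 = 18/6 = 3
te_Plumbing rough-in = (7 + 4·9 + 11)/6 = 54/6 = 9
te_HVAC install = (3 + 4·4 + 11)/6 = 30/6 = 5
te_Insulation = (3 + 4·7 + 11)/6 = 42/6 = 7
te_Drywall = (3 + 4·7 + 23)/6 = 54/6 = 9
te_Painting = (1 + 4·5 + 9)/6 = 30/6 = 5

Forward pass:
ES_Electrical rough-in = 0; EF_Electrical rough-in = 3
ES_Plumbing rough-in = 0; EF_Plumbing rough-in = 9
ES_HVAC install = 9; EF_HVAC install = 9+5 = 14
ES_Insulation = 3; EF_Insulation = 3+7 = 10
ES_Drywall = max(EF_Electrical rough-in=3, EF_Plumbing rough-in=9) = 9; EF_Drywall = 9+9 = 18
ES_Painting = max(EF_Electrical rough-in=3, EF_HVAC install=14, EF_Insulation=10, EF_Drywall=18) = 18; EF_Painting = 18+5 = 23
Expected project duration μ = 23 days. Critical path: Plumbing rough-in → Drywall → Painting.

23 days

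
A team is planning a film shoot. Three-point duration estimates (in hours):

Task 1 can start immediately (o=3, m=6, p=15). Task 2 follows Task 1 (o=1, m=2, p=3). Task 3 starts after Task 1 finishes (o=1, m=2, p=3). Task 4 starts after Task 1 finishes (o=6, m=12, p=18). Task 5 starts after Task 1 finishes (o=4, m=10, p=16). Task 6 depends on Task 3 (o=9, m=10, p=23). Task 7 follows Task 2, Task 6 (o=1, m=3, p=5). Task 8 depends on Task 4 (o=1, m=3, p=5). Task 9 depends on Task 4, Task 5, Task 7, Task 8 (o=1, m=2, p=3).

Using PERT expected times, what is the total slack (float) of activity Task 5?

te_Task 1 = (3 + 4·6 + 15)/6 = 42/6 = 7
te_Task 2 = (1 + 4·2 + 3)/6 = 12/6 = 2
te_Task 3 = (1 + 4·2 + 3)/6 = 12/6 = 2
te_Task 4 = (6 + 4·12 + 18)/6 = 72/6 = 12
te_Task 5 = (4 + 4·10 + 16)/6 = 60/6 = 10
te_Task 6 = (9 + 4·10 + 23)/6 = 72/6 = 12
te_Task 7 = (1 + 4·3 + 5)/6 = 18/6 = 3
te_Task 8 = (1 + 4·3 + 5)/6 = 18/6 = 3
te_Task 9 = (1 + 4·2 + 3)/6 = 12/6 = 2

Forward pass:
ES_Task 1 = 0; EF_Task 1 = 7
ES_Task 2 = 7; EF_Task 2 = 7+2 = 9
ES_Task 3 = 7; EF_Task 3 = 7+2 = 9
ES_Task 4 = 7; EF_Task 4 = 7+12 = 19
ES_Task 5 = 7; EF_Task 5 = 7+10 = 17
ES_Task 6 = 9; EF_Task 6 = 9+12 = 21
ES_Task 7 = max(EF_Task 2=9, EF_Task 6=21) = 21; EF_Task 7 = 21+3 = 24
ES_Task 8 = 19; EF_Task 8 = 19+3 = 22
ES_Task 9 = max(EF_Task 4=19, EF_Task 5=17, EF_Task 7=24, EF_Task 8=22) = 24; EF_Task 9 = 24+2 = 26
Expected project duration μ = 26 hours. Critical path: Task 1 → Task 3 → Task 6 → Task 7 → Task 9.

Backward pass:
LF_Task 9 = 26; LS_Task 9 = 26−2 = 24
LF_Task 8 = LS_Task 9 = 24; LS_Task 8 = 24−3 = 21
LF_Task 7 = LS_Task 9 = 24; LS_Task 7 = 24−3 = 21
LF_Task 6 = LS_Task 7 = 21; LS_Task 6 = 21−12 = 9
LF_Task 5 = LS_Task 9 = 24; LS_Task 5 = 24−10 = 14
LF_Task 4 = min(LS_Task 8=21, LS_Task 9=24) = 21; LS_Task 4 = 21−12 = 9
LF_Task 3 = LS_Task 6 = 9; LS_Task 3 = 9−2 = 7
LF_Task 2 = LS_Task 7 = 21; LS_Task 2 = 21−2 = 19
LF_Task 1 = min(LS_Task 2=19, LS_Task 3=7, LS_Task 4=9, LS_Task 5=14) = 7; LS_Task 1 = 7−7 = 0
Slack_Task 5 = LS_Task 5 − ES_Task 5 = 14 − 7 = 7

7 hours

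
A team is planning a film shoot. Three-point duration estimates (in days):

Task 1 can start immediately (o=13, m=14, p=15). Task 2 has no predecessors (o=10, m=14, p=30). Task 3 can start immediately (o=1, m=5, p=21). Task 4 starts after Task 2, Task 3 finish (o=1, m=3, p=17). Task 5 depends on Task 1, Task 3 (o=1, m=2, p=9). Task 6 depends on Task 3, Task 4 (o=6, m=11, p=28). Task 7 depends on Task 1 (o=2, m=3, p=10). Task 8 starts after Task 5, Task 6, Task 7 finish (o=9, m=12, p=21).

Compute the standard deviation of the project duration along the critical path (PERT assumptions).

5.97 days

te_Task 1 = (13 + 4·14 + 15)/6 = 84/6 = 14; σ²_Task 1 = ((15−13)/6)² = 0.111
te_Task 2 = (10 + 4·14 + 30)/6 = 96/6 = 16; σ²_Task 2 = ((30−10)/6)² = 11.111
te_Task 3 = (1 + 4·5 + 21)/6 = 42/6 = 7; σ²_Task 3 = ((21−1)/6)² = 11.111
te_Task 4 = (1 + 4·3 + 17)/6 = 30/6 = 5; σ²_Task 4 = ((17−1)/6)² = 7.111
te_Task 5 = (1 + 4·2 + 9)/6 = 18/6 = 3; σ²_Task 5 = ((9−1)/6)² = 1.778
te_Task 6 = (6 + 4·11 + 28)/6 = 78/6 = 13; σ²_Task 6 = ((28−6)/6)² = 13.444
te_Task 7 = (2 + 4·3 + 10)/6 = 24/6 = 4; σ²_Task 7 = ((10−2)/6)² = 1.778
te_Task 8 = (9 + 4·12 + 21)/6 = 78/6 = 13; σ²_Task 8 = ((21−9)/6)² = 4.000

Forward pass:
ES_Task 1 = 0; EF_Task 1 = 14
ES_Task 2 = 0; EF_Task 2 = 16
ES_Task 3 = 0; EF_Task 3 = 7
ES_Task 4 = max(EF_Task 2=16, EF_Task 3=7) = 16; EF_Task 4 = 16+5 = 21
ES_Task 5 = max(EF_Task 1=14, EF_Task 3=7) = 14; EF_Task 5 = 14+3 = 17
ES_Task 6 = max(EF_Task 3=7, EF_Task 4=21) = 21; EF_Task 6 = 21+13 = 34
ES_Task 7 = 14; EF_Task 7 = 14+4 = 18
ES_Task 8 = max(EF_Task 5=17, EF_Task 6=34, EF_Task 7=18) = 34; EF_Task 8 = 34+13 = 47
Expected project duration μ = 47 days. Critical path: Task 2 → Task 4 → Task 6 → Task 8.

Variance along critical path = 11.111 + 7.111 + 13.444 + 4.000 = 35.667
σ = √35.667 = 5.972 days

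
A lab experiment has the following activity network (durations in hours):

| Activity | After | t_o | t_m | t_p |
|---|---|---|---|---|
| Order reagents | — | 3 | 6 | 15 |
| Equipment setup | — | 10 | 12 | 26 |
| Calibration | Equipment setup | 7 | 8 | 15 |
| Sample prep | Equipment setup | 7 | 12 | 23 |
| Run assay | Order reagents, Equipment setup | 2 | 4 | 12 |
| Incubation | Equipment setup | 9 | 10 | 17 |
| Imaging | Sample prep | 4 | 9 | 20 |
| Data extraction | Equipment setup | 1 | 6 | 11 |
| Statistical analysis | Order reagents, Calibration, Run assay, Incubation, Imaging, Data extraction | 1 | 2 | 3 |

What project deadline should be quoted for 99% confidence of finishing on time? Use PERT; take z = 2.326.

49.8 hours

te_Order reagents = (3 + 4·6 + 15)/6 = 42/6 = 7; σ²_Order reagents = ((15−3)/6)² = 4.000
te_Equipment setup = (10 + 4·12 + 26)/6 = 84/6 = 14; σ²_Equipment setup = ((26−10)/6)² = 7.111
te_Calibration = (7 + 4·8 + 15)/6 = 54/6 = 9; σ²_Calibration = ((15−7)/6)² = 1.778
te_Sample prep = (7 + 4·12 + 23)/6 = 78/6 = 13; σ²_Sample prep = ((23−7)/6)² = 7.111
te_Run assay = (2 + 4·4 + 12)/6 = 30/6 = 5; σ²_Run assay = ((12−2)/6)² = 2.778
te_Incubation = (9 + 4·10 + 17)/6 = 66/6 = 11; σ²_Incubation = ((17−9)/6)² = 1.778
te_Imaging = (4 + 4·9 + 20)/6 = 60/6 = 10; σ²_Imaging = ((20−4)/6)² = 7.111
te_Data extraction = (1 + 4·6 + 11)/6 = 36/6 = 6; σ²_Data extraction = ((11−1)/6)² = 2.778
te_Statistical analysis = (1 + 4·2 + 3)/6 = 12/6 = 2; σ²_Statistical analysis = ((3−1)/6)² = 0.111

Forward pass:
ES_Order reagents = 0; EF_Order reagents = 7
ES_Equipment setup = 0; EF_Equipment setup = 14
ES_Calibration = 14; EF_Calibration = 14+9 = 23
ES_Sample prep = 14; EF_Sample prep = 14+13 = 27
ES_Run assay = max(EF_Order reagents=7, EF_Equipment setup=14) = 14; EF_Run assay = 14+5 = 19
ES_Incubation = 14; EF_Incubation = 14+11 = 25
ES_Imaging = 27; EF_Imaging = 27+10 = 37
ES_Data extraction = 14; EF_Data extraction = 14+6 = 20
ES_Statistical analysis = max(EF_Order reagents=7, EF_Calibration=23, EF_Run assay=19, EF_Incubation=25, EF_Imaging=37, EF_Data extraction=20) = 37; EF_Statistical analysis = 37+2 = 39
Expected project duration μ = 39 hours. Critical path: Equipment setup → Sample prep → Imaging → Statistical analysis.

Variance along critical path = 7.111 + 7.111 + 7.111 + 0.111 = 21.444; σ = 4.631 hours.
D = μ + z·σ = 39 + 2.326·4.631 = 49.8 hours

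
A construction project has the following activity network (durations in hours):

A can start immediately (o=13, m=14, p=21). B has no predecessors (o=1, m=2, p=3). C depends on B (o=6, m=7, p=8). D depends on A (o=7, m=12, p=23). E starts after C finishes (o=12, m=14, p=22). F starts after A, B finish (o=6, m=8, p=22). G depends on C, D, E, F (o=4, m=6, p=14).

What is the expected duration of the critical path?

35 hours

te_A = (13 + 4·14 + 21)/6 = 90/6 = 15
te_B = (1 + 4·2 + 3)/6 = 12/6 = 2
te_C = (6 + 4·7 + 8)/6 = 42/6 = 7
te_D = (7 + 4·12 + 23)/6 = 78/6 = 13
te_E = (12 + 4·14 + 22)/6 = 90/6 = 15
te_F = (6 + 4·8 + 22)/6 = 60/6 = 10
te_G = (4 + 4·6 + 14)/6 = 42/6 = 7

Forward pass:
ES_A = 0; EF_A = 15
ES_B = 0; EF_B = 2
ES_C = 2; EF_C = 2+7 = 9
ES_D = 15; EF_D = 15+13 = 28
ES_E = 9; EF_E = 9+15 = 24
ES_F = max(EF_A=15, EF_B=2) = 15; EF_F = 15+10 = 25
ES_G = max(EF_C=9, EF_D=28, EF_E=24, EF_F=25) = 28; EF_G = 28+7 = 35
Expected project duration μ = 35 hours. Critical path: A → D → G.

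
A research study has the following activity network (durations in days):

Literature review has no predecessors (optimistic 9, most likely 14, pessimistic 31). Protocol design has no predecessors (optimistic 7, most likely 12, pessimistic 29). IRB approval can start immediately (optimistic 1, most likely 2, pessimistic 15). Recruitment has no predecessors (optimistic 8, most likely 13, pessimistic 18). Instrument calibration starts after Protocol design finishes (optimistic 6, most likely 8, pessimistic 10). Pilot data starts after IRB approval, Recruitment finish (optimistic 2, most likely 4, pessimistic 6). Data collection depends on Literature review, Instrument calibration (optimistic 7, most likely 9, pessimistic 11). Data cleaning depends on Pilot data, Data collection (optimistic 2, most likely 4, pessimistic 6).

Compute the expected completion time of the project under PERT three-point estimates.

te_Literature review = (9 + 4·14 + 31)/6 = 96/6 = 16
te_Protocol design = (7 + 4·12 + 29)/6 = 84/6 = 14
te_IRB approval = (1 + 4·2 + 15)/6 = 24/6 = 4
te_Recruitment = (8 + 4·13 + 18)/6 = 78/6 = 13
te_Instrument calibration = (6 + 4·8 + 10)/6 = 48/6 = 8
te_Pilot data = (2 + 4·4 + 6)/6 = 24/6 = 4
te_Data collection = (7 + 4·9 + 11)/6 = 54/6 = 9
te_Data cleaning = (2 + 4·4 + 6)/6 = 24/6 = 4

Forward pass:
ES_Literature review = 0; EF_Literature review = 16
ES_Protocol design = 0; EF_Protocol design = 14
ES_IRB approval = 0; EF_IRB approval = 4
ES_Recruitment = 0; EF_Recruitment = 13
ES_Instrument calibration = 14; EF_Instrument calibration = 14+8 = 22
ES_Pilot data = max(EF_IRB approval=4, EF_Recruitment=13) = 13; EF_Pilot data = 13+4 = 17
ES_Data collection = max(EF_Literature review=16, EF_Instrument calibration=22) = 22; EF_Data collection = 22+9 = 31
ES_Data cleaning = max(EF_Pilot data=17, EF_Data collection=31) = 31; EF_Data cleaning = 31+4 = 35
Expected project duration μ = 35 days. Critical path: Protocol design → Instrument calibration → Data collection → Data cleaning.

35 days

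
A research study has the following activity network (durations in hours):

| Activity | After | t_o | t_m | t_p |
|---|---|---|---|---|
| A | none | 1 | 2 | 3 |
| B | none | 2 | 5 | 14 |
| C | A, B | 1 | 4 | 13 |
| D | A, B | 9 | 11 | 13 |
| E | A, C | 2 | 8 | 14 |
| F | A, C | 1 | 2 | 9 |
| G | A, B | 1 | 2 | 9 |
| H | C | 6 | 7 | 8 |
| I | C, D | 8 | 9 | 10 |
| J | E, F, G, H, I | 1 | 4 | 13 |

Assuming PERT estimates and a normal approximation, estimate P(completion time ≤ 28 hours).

0.153

te_A = (1 + 4·2 + 3)/6 = 12/6 = 2; σ²_A = ((3−1)/6)² = 0.111
te_B = (2 + 4·5 + 14)/6 = 36/6 = 6; σ²_B = ((14−2)/6)² = 4.000
te_C = (1 + 4·4 + 13)/6 = 30/6 = 5; σ²_C = ((13−1)/6)² = 4.000
te_D = (9 + 4·11 + 13)/6 = 66/6 = 11; σ²_D = ((13−9)/6)² = 0.444
te_E = (2 + 4·8 + 14)/6 = 48/6 = 8; σ²_E = ((14−2)/6)² = 4.000
te_F = (1 + 4·2 + 9)/6 = 18/6 = 3; σ²_F = ((9−1)/6)² = 1.778
te_G = (1 + 4·2 + 9)/6 = 18/6 = 3; σ²_G = ((9−1)/6)² = 1.778
te_H = (6 + 4·7 + 8)/6 = 42/6 = 7; σ²_H = ((8−6)/6)² = 0.111
te_I = (8 + 4·9 + 10)/6 = 54/6 = 9; σ²_I = ((10−8)/6)² = 0.111
te_J = (1 + 4·4 + 13)/6 = 30/6 = 5; σ²_J = ((13−1)/6)² = 4.000

Forward pass:
ES_A = 0; EF_A = 2
ES_B = 0; EF_B = 6
ES_C = max(EF_A=2, EF_B=6) = 6; EF_C = 6+5 = 11
ES_D = max(EF_A=2, EF_B=6) = 6; EF_D = 6+11 = 17
ES_E = max(EF_A=2, EF_C=11) = 11; EF_E = 11+8 = 19
ES_F = max(EF_A=2, EF_C=11) = 11; EF_F = 11+3 = 14
ES_G = max(EF_A=2, EF_B=6) = 6; EF_G = 6+3 = 9
ES_H = 11; EF_H = 11+7 = 18
ES_I = max(EF_C=11, EF_D=17) = 17; EF_I = 17+9 = 26
ES_J = max(EF_E=19, EF_F=14, EF_G=9, EF_H=18, EF_I=26) = 26; EF_J = 26+5 = 31
Expected project duration μ = 31 hours. Critical path: B → D → I → J.

Variance along critical path = 4.000 + 0.444 + 0.111 + 4.000 = 8.556; σ = √8.556 = 2.925 hours.
Z = (28 − 31) / 2.925 = -1.026
P(T ≤ 28) = Φ(-1.026) ≈ 0.153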